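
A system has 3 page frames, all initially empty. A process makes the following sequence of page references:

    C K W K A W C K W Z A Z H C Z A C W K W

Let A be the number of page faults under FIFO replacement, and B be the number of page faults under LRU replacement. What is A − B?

Under FIFO: F F F . F . F F F F F . F F F F . F F . → 15 faults.
Under LRU: F F F . F . F F . F F . F F . F . F F . → 13 faults.
A − B = 15 − 13 = 2.

2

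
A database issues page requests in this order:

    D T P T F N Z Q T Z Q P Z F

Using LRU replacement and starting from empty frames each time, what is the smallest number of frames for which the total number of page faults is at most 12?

3

f=1: 14 faults
f=2: 13 faults
f=3: 10 faults
f=4: 10 faults
f=5: 9 faults
f=6: 7 faults
f=7: 7 faults
Smallest f with faults ≤ 12 is 3.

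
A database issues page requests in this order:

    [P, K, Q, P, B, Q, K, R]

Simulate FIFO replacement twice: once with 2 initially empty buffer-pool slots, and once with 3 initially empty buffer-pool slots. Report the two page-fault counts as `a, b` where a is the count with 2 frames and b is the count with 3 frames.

8, 5

2 frames: F F F F F F F F → 8 faults.
3 frames: F F F . F . . F → 5 faults.
5 < 8: adding a frame reduced faults, as is typical.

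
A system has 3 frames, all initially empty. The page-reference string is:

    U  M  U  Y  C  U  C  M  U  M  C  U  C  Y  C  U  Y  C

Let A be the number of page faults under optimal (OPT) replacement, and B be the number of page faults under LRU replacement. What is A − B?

Under OPT: F F . F F . . . . . . . . F . . . . → 5 faults.
Under LRU: F F . F F . . F . . . . . F . . . . → 6 faults.
A − B = 5 − 6 = -1.

-1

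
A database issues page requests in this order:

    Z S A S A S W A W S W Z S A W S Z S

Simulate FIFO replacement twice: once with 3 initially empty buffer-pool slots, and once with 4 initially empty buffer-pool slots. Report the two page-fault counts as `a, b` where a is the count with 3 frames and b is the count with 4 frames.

10, 4

3 frames: F F F . . . F . . . . F F F F . F F → 10 faults.
4 frames: F F F . . . F . . . . . . . . . . . → 4 faults.
4 < 10: adding a frame reduced faults, as is typical.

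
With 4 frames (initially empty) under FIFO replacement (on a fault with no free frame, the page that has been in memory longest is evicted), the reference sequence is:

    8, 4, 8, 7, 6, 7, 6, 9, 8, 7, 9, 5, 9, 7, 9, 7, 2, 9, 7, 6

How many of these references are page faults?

11

8 → miss, frames {8}
4 → miss, frames {8,4}
8 → hit
7 → miss, frames {8,4,7}
6 → miss, frames {8,4,7,6}
7 → hit
6 → hit
9 → miss, evict 8, frames {4,7,6,9}
8 → miss, evict 4, frames {7,6,9,8}
7 → hit
9 → hit
5 → miss, evict 7, frames {6,9,8,5}
9 → hit
7 → miss, evict 6, frames {9,8,5,7}
9 → hit
7 → hit
2 → miss, evict 9, frames {8,5,7,2}
9 → miss, evict 8, frames {5,7,2,9}
7 → hit
6 → miss, evict 5, frames {7,2,9,6}
Page faults: 11.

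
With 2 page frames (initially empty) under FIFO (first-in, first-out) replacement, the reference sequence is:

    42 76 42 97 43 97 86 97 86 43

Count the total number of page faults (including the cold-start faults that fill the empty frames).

7

42: miss, frames [42]
76: miss, frames [42, 76]
42: hit
97: miss, evict 42, frames [76, 97]
43: miss, evict 76, frames [97, 43]
97: hit
86: miss, evict 97, frames [43, 86]
97: miss, evict 43, frames [86, 97]
86: hit
43: miss, evict 86, frames [97, 43]
Page faults: 7.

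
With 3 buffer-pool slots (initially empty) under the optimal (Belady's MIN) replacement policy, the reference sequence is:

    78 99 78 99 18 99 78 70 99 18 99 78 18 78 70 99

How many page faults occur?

78 -> miss, frames [78]
99 -> miss, frames [78, 99]
78 -> hit
99 -> hit
18 -> miss, frames [78, 99, 18]
99 -> hit
78 -> hit
70 -> miss, evict 78, frames [99, 18, 70]
99 -> hit
18 -> hit
99 -> hit
78 -> miss, evict 99, frames [18, 70, 78]
18 -> hit
78 -> hit
70 -> hit
99 -> miss, evict 78, frames [18, 70, 99]
Page faults: 6.

6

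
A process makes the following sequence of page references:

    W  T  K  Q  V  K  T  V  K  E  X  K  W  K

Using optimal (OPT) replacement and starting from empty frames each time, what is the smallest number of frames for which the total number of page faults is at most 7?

4

f=1: 14 faults
f=2: 10 faults
f=3: 8 faults
f=4: 7 faults
f=5: 7 faults
f=6: 7 faults
f=7: 7 faults
Smallest f with faults ≤ 7 is 4.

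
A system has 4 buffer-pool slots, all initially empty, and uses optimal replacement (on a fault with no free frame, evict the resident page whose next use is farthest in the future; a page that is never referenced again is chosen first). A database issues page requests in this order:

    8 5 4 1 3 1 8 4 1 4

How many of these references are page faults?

5

8 -> miss, frames {8}
5 -> miss, frames {8,5}
4 -> miss, frames {8,5,4}
1 -> miss, frames {8,5,4,1}
3 -> miss, evict 5, frames {8,4,1,3}
1 -> hit
8 -> hit
4 -> hit
1 -> hit
4 -> hit
Page faults: 5.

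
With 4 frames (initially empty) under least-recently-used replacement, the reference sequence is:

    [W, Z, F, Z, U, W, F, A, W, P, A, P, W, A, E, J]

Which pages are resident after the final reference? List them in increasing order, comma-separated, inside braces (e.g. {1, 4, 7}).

W → fault, frames [W]
Z → fault, frames [W, Z]
F → fault, frames [W, Z, F]
Z → hit
U → fault, frames [W, F, Z, U]
W → hit
F → hit
A → fault, evict Z, frames [U, W, F, A]
W → hit
P → fault, evict U, frames [F, A, W, P]
A → hit
P → hit
W → hit
A → hit
E → fault, evict F, frames [P, W, A, E]
J → fault, evict P, frames [W, A, E, J]

{A, E, J, W}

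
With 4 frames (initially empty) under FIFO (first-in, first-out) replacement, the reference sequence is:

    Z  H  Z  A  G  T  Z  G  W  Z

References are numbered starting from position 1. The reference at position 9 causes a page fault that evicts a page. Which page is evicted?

pos 1: Z -> miss, frames {Z}
pos 2: H -> miss, frames {Z,H}
pos 3: Z -> hit
pos 4: A -> miss, frames {Z,H,A}
pos 5: G -> miss, frames {Z,H,A,G}
pos 6: T -> miss, evict Z, frames {H,A,G,T}
pos 7: Z -> miss, evict H, frames {A,G,T,Z}
pos 8: G -> hit
pos 9: W -> miss, evict A, frames {G,T,Z,W}
At position 9, page A is evicted.

A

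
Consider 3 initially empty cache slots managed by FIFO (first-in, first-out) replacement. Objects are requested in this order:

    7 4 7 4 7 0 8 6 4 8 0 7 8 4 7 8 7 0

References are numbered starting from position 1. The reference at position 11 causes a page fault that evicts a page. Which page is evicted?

pos 1: 7: fault, frames (7)
pos 2: 4: fault, frames (7 4)
pos 3: 7: hit
pos 4: 4: hit
pos 5: 7: hit
pos 6: 0: fault, frames (7 4 0)
pos 7: 8: fault, evict 7, frames (4 0 8)
pos 8: 6: fault, evict 4, frames (0 8 6)
pos 9: 4: fault, evict 0, frames (8 6 4)
pos 10: 8: hit
pos 11: 0: fault, evict 8, frames (6 4 0)
At position 11, page 8 is evicted.

8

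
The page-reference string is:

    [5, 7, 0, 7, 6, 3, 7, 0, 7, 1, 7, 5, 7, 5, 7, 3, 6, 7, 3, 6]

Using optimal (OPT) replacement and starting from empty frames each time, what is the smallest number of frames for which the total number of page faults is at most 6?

f=1: 20 faults
f=2: 11 faults
f=3: 8 faults
f=4: 7 faults
f=5: 6 faults
f=6: 6 faults
Smallest f with faults ≤ 6 is 5.

5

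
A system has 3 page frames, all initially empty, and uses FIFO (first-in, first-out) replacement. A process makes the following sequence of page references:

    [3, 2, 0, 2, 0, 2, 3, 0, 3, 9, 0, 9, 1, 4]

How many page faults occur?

6

3 → fault, frames {3}
2 → fault, frames {3,2}
0 → fault, frames {3,2,0}
2 → hit
0 → hit
2 → hit
3 → hit
0 → hit
3 → hit
9 → fault, evict 3, frames {2,0,9}
0 → hit
9 → hit
1 → fault, evict 2, frames {0,9,1}
4 → fault, evict 0, frames {9,1,4}
Page faults: 6.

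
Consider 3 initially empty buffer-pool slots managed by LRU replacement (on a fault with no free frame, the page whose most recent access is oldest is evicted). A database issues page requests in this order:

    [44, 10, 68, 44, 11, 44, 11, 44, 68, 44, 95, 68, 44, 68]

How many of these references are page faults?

5

44 → miss, frames {44}
10 → miss, frames {44,10}
68 → miss, frames {44,10,68}
44 → hit
11 → miss, evict 10, frames {68,44,11}
44 → hit
11 → hit
44 → hit
68 → hit
44 → hit
95 → miss, evict 11, frames {68,44,95}
68 → hit
44 → hit
68 → hit
Page faults: 5.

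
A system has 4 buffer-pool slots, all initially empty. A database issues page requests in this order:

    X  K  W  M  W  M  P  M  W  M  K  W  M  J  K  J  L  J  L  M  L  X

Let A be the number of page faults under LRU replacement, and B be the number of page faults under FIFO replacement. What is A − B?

Under LRU: F F F F . . F . . . . . . F . . F . . . . F → 8 faults.
Under FIFO: F F F F . . F . . . . . . F F . F . . F . F → 10 faults.
A − B = 8 − 10 = -2.

-2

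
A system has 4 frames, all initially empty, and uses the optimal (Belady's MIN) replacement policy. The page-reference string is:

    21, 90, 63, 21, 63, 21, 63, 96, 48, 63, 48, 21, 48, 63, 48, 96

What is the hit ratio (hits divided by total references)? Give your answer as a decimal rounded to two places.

21: miss, frames (21)
90: miss, frames (21 90)
63: miss, frames (21 90 63)
21: hit
63: hit
21: hit
63: hit
96: miss, frames (21 90 63 96)
48: miss, evict 90, frames (21 63 96 48)
63: hit
48: hit
21: hit
48: hit
63: hit
48: hit
96: hit
Hits: 11 of 16 references → 11/16 = 0.6875.

0.69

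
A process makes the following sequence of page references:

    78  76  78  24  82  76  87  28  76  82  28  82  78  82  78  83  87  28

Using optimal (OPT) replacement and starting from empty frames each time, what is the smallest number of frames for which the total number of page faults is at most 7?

f=1: 18 faults
f=2: 11 faults
f=3: 9 faults
f=4: 8 faults
f=5: 7 faults
f=6: 7 faults
f=7: 7 faults
Smallest f with faults ≤ 7 is 5.

5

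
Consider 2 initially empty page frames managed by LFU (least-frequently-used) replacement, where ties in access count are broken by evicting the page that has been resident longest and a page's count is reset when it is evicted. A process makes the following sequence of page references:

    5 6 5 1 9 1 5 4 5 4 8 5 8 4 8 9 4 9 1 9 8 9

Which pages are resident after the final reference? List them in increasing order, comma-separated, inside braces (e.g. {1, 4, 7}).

{5, 9}

5 -> miss, frames (5)
6 -> miss, frames (5 6)
5 -> hit
1 -> miss, evict 6, frames (5 1)
9 -> miss, evict 1, frames (5 9)
1 -> miss, evict 9, frames (5 1)
5 -> hit
4 -> miss, evict 1, frames (5 4)
5 -> hit
4 -> hit
8 -> miss, evict 4, frames (5 8)
5 -> hit
8 -> hit
4 -> miss, evict 8, frames (5 4)
8 -> miss, evict 4, frames (5 8)
9 -> miss, evict 8, frames (5 9)
4 -> miss, evict 9, frames (5 4)
9 -> miss, evict 4, frames (5 9)
1 -> miss, evict 9, frames (5 1)
9 -> miss, evict 1, frames (5 9)
8 -> miss, evict 9, frames (5 8)
9 -> miss, evict 8, frames (5 9)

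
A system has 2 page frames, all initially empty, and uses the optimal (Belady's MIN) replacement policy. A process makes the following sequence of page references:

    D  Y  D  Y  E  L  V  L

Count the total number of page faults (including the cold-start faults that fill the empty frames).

D: fault, frames (D)
Y: fault, frames (D Y)
D: hit
Y: hit
E: fault, evict Y, frames (D E)
L: fault, evict E, frames (D L)
V: fault, evict D, frames (L V)
L: hit
Page faults: 5.

5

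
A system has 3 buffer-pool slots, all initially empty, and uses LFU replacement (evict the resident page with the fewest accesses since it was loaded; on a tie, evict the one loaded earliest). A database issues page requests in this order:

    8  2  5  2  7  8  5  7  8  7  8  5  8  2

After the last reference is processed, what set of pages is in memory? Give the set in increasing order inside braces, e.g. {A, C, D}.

{2, 7, 8}

8 -> miss, frames [8]
2 -> miss, frames [8, 2]
5 -> miss, frames [8, 2, 5]
2 -> hit
7 -> miss, evict 8, frames [2, 5, 7]
8 -> miss, evict 5, frames [2, 7, 8]
5 -> miss, evict 7, frames [2, 8, 5]
7 -> miss, evict 8, frames [2, 5, 7]
8 -> miss, evict 5, frames [2, 7, 8]
7 -> hit
8 -> hit
5 -> miss, evict 2, frames [7, 8, 5]
8 -> hit
2 -> miss, evict 5, frames [7, 8, 2]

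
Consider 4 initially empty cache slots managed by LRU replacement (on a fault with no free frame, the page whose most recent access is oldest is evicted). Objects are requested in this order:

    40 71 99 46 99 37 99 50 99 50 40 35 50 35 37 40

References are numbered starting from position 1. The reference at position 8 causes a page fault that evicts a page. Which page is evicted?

71

pos 1: 40: miss, frames {40}
pos 2: 71: miss, frames {40,71}
pos 3: 99: miss, frames {40,71,99}
pos 4: 46: miss, frames {40,71,99,46}
pos 5: 99: hit
pos 6: 37: miss, evict 40, frames {71,46,99,37}
pos 7: 99: hit
pos 8: 50: miss, evict 71, frames {46,37,99,50}
At position 8, page 71 is evicted.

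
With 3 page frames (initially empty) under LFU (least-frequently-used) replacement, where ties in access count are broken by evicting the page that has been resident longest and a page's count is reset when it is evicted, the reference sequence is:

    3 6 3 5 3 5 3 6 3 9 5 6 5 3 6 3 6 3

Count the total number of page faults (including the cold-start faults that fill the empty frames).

3 → miss, frames (3)
6 → miss, frames (3 6)
3 → hit
5 → miss, frames (3 6 5)
3 → hit
5 → hit
3 → hit
6 → hit
3 → hit
9 → miss, evict 6, frames (3 5 9)
5 → hit
6 → miss, evict 9, frames (3 5 6)
5 → hit
3 → hit
6 → hit
3 → hit
6 → hit
3 → hit
Page faults: 5.

5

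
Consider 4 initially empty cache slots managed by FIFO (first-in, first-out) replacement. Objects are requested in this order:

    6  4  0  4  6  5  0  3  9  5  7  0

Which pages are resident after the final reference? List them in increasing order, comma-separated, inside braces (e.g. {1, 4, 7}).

{0, 3, 7, 9}

6 → miss, frames (6)
4 → miss, frames (6 4)
0 → miss, frames (6 4 0)
4 → hit
6 → hit
5 → miss, frames (6 4 0 5)
0 → hit
3 → miss, evict 6, frames (4 0 5 3)
9 → miss, evict 4, frames (0 5 3 9)
5 → hit
7 → miss, evict 0, frames (5 3 9 7)
0 → miss, evict 5, frames (3 9 7 0)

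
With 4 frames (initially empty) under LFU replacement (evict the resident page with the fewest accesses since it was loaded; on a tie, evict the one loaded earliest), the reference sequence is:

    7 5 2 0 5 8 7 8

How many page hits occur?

7 → fault, frames [7]
5 → fault, frames [7, 5]
2 → fault, frames [7, 5, 2]
0 → fault, frames [7, 5, 2, 0]
5 → hit
8 → fault, evict 7, frames [5, 2, 0, 8]
7 → fault, evict 2, frames [5, 0, 8, 7]
8 → hit
Hits: 2.

2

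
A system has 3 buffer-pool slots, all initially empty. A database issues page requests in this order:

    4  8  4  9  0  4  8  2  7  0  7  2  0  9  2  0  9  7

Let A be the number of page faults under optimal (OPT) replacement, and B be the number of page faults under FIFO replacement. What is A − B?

Under OPT: F F . F F . . F F . . . . F . . . F → 8 faults.
Under FIFO: F F . F F F F F F F . . . F F . . F → 12 faults.
A − B = 8 − 12 = -4.

-4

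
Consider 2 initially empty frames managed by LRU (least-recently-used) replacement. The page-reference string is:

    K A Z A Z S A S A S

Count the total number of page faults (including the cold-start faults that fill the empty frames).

K → fault, frames {K}
A → fault, frames {K,A}
Z → fault, evict K, frames {A,Z}
A → hit
Z → hit
S → fault, evict A, frames {Z,S}
A → fault, evict Z, frames {S,A}
S → hit
A → hit
S → hit
Page faults: 5.

5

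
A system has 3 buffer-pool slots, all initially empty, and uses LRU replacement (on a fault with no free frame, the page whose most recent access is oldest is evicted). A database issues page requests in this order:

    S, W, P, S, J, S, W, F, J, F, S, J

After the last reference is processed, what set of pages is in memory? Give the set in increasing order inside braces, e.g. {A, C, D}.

{F, J, S}

S → fault, frames (S)
W → fault, frames (S W)
P → fault, frames (S W P)
S → hit
J → fault, evict W, frames (P S J)
S → hit
W → fault, evict P, frames (J S W)
F → fault, evict J, frames (S W F)
J → fault, evict S, frames (W F J)
F → hit
S → fault, evict W, frames (J F S)
J → hit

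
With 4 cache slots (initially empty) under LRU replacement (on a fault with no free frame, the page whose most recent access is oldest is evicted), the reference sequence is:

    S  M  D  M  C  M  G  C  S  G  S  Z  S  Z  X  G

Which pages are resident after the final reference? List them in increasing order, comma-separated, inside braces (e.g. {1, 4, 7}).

S -> fault, frames {S}
M -> fault, frames {S,M}
D -> fault, frames {S,M,D}
M -> hit
C -> fault, frames {S,D,M,C}
M -> hit
G -> fault, evict S, frames {D,C,M,G}
C -> hit
S -> fault, evict D, frames {M,G,C,S}
G -> hit
S -> hit
Z -> fault, evict M, frames {C,G,S,Z}
S -> hit
Z -> hit
X -> fault, evict C, frames {G,S,Z,X}
G -> hit

{G, S, X, Z}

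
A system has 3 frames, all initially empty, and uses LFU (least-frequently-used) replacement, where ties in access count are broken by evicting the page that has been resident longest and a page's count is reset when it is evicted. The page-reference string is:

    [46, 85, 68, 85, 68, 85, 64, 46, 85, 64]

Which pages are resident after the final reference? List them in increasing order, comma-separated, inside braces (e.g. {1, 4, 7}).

{64, 68, 85}

46 → miss, frames {46}
85 → miss, frames {46,85}
68 → miss, frames {46,85,68}
85 → hit
68 → hit
85 → hit
64 → miss, evict 46, frames {85,68,64}
46 → miss, evict 64, frames {85,68,46}
85 → hit
64 → miss, evict 46, frames {85,68,64}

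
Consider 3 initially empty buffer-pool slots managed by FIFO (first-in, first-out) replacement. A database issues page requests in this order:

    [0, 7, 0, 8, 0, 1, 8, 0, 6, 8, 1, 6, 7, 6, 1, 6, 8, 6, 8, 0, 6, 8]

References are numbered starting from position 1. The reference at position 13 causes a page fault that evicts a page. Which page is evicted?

pos 1: 0: miss, frames {0}
pos 2: 7: miss, frames {0,7}
pos 3: 0: hit
pos 4: 8: miss, frames {0,7,8}
pos 5: 0: hit
pos 6: 1: miss, evict 0, frames {7,8,1}
pos 7: 8: hit
pos 8: 0: miss, evict 7, frames {8,1,0}
pos 9: 6: miss, evict 8, frames {1,0,6}
pos 10: 8: miss, evict 1, frames {0,6,8}
pos 11: 1: miss, evict 0, frames {6,8,1}
pos 12: 6: hit
pos 13: 7: miss, evict 6, frames {8,1,7}
At position 13, page 6 is evicted.

6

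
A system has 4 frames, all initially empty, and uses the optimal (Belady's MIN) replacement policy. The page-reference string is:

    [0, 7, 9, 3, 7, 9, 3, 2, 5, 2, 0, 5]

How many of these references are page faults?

0: miss, frames [0]
7: miss, frames [0, 7]
9: miss, frames [0, 7, 9]
3: miss, frames [0, 7, 9, 3]
7: hit
9: hit
3: hit
2: miss, evict 3, frames [0, 7, 9, 2]
5: miss, evict 9, frames [0, 7, 2, 5]
2: hit
0: hit
5: hit
Page faults: 6.

6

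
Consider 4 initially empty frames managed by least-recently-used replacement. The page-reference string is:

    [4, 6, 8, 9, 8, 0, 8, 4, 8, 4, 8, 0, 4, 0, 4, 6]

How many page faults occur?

7

4: miss, frames (4)
6: miss, frames (4 6)
8: miss, frames (4 6 8)
9: miss, frames (4 6 8 9)
8: hit
0: miss, evict 4, frames (6 9 8 0)
8: hit
4: miss, evict 6, frames (9 0 8 4)
8: hit
4: hit
8: hit
0: hit
4: hit
0: hit
4: hit
6: miss, evict 9, frames (8 0 4 6)
Page faults: 7.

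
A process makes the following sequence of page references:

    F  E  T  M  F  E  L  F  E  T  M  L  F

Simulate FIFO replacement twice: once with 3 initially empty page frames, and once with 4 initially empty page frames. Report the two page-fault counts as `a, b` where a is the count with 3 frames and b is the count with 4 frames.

3 frames: F F F F F F F . . F F . F → 10 faults.
4 frames: F F F F . . F F F F F F F → 11 faults.
11 > 10: adding a frame increased faults — Belady's anomaly.

10, 11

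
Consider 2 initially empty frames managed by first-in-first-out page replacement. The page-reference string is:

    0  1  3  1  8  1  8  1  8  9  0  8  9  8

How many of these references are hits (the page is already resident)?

5

0 → miss, frames [0]
1 → miss, frames [0, 1]
3 → miss, evict 0, frames [1, 3]
1 → hit
8 → miss, evict 1, frames [3, 8]
1 → miss, evict 3, frames [8, 1]
8 → hit
1 → hit
8 → hit
9 → miss, evict 8, frames [1, 9]
0 → miss, evict 1, frames [9, 0]
8 → miss, evict 9, frames [0, 8]
9 → miss, evict 0, frames [8, 9]
8 → hit
Hits: 5.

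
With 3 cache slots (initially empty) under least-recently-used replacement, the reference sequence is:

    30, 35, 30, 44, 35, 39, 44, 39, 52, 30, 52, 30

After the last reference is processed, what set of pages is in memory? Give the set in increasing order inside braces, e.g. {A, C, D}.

30 -> fault, frames [30]
35 -> fault, frames [30, 35]
30 -> hit
44 -> fault, frames [35, 30, 44]
35 -> hit
39 -> fault, evict 30, frames [44, 35, 39]
44 -> hit
39 -> hit
52 -> fault, evict 35, frames [44, 39, 52]
30 -> fault, evict 44, frames [39, 52, 30]
52 -> hit
30 -> hit

{30, 39, 52}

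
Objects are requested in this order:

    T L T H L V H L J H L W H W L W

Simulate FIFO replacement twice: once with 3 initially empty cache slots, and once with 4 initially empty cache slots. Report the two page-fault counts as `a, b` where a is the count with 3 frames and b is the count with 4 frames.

3 frames: F F . F . F . . F . F F F . . . → 8 faults.
4 frames: F F . F . F . . F . . F . . F . → 7 faults.
7 < 8: adding a frame reduced faults, as is typical.

8, 7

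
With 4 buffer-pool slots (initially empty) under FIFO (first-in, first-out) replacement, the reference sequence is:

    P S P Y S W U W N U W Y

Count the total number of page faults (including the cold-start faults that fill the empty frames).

P -> fault, frames {P}
S -> fault, frames {P,S}
P -> hit
Y -> fault, frames {P,S,Y}
S -> hit
W -> fault, frames {P,S,Y,W}
U -> fault, evict P, frames {S,Y,W,U}
W -> hit
N -> fault, evict S, frames {Y,W,U,N}
U -> hit
W -> hit
Y -> hit
Page faults: 6.

6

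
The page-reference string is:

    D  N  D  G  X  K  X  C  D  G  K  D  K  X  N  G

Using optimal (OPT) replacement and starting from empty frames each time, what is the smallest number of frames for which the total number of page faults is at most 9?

f=1: 16 faults
f=2: 12 faults
f=3: 9 faults
f=4: 8 faults
f=5: 7 faults
f=6: 6 faults
Smallest f with faults ≤ 9 is 3.

3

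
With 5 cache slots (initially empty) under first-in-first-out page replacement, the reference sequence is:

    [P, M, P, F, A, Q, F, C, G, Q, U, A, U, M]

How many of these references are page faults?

9

P -> miss, frames [P]
M -> miss, frames [P, M]
P -> hit
F -> miss, frames [P, M, F]
A -> miss, frames [P, M, F, A]
Q -> miss, frames [P, M, F, A, Q]
F -> hit
C -> miss, evict P, frames [M, F, A, Q, C]
G -> miss, evict M, frames [F, A, Q, C, G]
Q -> hit
U -> miss, evict F, frames [A, Q, C, G, U]
A -> hit
U -> hit
M -> miss, evict A, frames [Q, C, G, U, M]
Page faults: 9.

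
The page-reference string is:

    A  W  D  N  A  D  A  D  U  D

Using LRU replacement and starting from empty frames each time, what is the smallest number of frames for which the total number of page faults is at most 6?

f=1: 10 faults
f=2: 7 faults
f=3: 6 faults
f=4: 5 faults
f=5: 5 faults
Smallest f with faults ≤ 6 is 3.

3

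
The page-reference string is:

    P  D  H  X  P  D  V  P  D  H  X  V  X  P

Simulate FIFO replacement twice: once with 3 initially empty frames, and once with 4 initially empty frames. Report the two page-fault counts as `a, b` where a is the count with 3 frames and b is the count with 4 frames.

10, 11

3 frames: F F F F F F F . . F F . . F → 10 faults.
4 frames: F F F F . . F F F F F F . F → 11 faults.
11 > 10: adding a frame increased faults — Belady's anomaly.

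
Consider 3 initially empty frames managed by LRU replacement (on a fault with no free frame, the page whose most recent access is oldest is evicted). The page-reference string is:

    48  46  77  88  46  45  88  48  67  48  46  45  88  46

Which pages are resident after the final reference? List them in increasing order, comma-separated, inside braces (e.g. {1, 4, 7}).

48 -> fault, frames (48)
46 -> fault, frames (48 46)
77 -> fault, frames (48 46 77)
88 -> fault, evict 48, frames (46 77 88)
46 -> hit
45 -> fault, evict 77, frames (88 46 45)
88 -> hit
48 -> fault, evict 46, frames (45 88 48)
67 -> fault, evict 45, frames (88 48 67)
48 -> hit
46 -> fault, evict 88, frames (67 48 46)
45 -> fault, evict 67, frames (48 46 45)
88 -> fault, evict 48, frames (46 45 88)
46 -> hit

{45, 46, 88}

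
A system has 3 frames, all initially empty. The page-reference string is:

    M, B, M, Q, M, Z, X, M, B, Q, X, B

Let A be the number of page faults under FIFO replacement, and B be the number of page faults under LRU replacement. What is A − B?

1

Under FIFO: F F . F . F F F F F F . → 9 faults.
Under LRU: F F . F . F F . F F F . → 8 faults.
A − B = 9 − 8 = 1.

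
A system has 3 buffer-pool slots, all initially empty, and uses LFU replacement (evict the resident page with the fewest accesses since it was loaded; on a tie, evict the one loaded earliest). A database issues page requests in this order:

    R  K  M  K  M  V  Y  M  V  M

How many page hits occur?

4

R → fault, frames {R}
K → fault, frames {R,K}
M → fault, frames {R,K,M}
K → hit
M → hit
V → fault, evict R, frames {K,M,V}
Y → fault, evict V, frames {K,M,Y}
M → hit
V → fault, evict Y, frames {K,M,V}
M → hit
Hits: 4.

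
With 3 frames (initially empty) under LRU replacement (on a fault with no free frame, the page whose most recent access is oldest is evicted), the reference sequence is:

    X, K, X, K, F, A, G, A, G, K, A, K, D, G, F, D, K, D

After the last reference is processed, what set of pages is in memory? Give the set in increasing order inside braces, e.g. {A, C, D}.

{D, F, K}

X → miss, frames [X]
K → miss, frames [X, K]
X → hit
K → hit
F → miss, frames [X, K, F]
A → miss, evict X, frames [K, F, A]
G → miss, evict K, frames [F, A, G]
A → hit
G → hit
K → miss, evict F, frames [A, G, K]
A → hit
K → hit
D → miss, evict G, frames [A, K, D]
G → miss, evict A, frames [K, D, G]
F → miss, evict K, frames [D, G, F]
D → hit
K → miss, evict G, frames [F, D, K]
D → hit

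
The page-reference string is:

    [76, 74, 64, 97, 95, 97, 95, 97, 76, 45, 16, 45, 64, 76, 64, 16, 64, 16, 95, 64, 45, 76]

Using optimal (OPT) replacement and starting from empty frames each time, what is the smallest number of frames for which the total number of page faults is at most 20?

2

f=1: 22 faults
f=2: 14 faults
f=3: 10 faults
f=4: 8 faults
f=5: 7 faults
f=6: 7 faults
f=7: 7 faults
Smallest f with faults ≤ 20 is 2.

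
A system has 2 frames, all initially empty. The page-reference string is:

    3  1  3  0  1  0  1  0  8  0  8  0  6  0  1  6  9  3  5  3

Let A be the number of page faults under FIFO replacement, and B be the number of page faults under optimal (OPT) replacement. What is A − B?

2

Under FIFO: F F . F . . . . F . . . F F F F F F F . → 11 faults.
Under OPT: F F . F . . . . F . . . F . F . F F F . → 9 faults.
A − B = 11 − 9 = 2.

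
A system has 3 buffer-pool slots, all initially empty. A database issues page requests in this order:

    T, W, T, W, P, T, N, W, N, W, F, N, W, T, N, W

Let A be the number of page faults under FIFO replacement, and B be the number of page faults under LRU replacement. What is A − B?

Under FIFO: F F . . F . F . . . F . F F F . → 8 faults.
Under LRU: F F . . F . F F . . F . . F . . → 7 faults.
A − B = 8 − 7 = 1.

1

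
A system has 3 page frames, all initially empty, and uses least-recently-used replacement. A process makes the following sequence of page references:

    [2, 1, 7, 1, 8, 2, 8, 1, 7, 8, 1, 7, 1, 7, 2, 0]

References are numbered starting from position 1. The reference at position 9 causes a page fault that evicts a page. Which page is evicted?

pos 1: 2 → miss, frames [2]
pos 2: 1 → miss, frames [2, 1]
pos 3: 7 → miss, frames [2, 1, 7]
pos 4: 1 → hit
pos 5: 8 → miss, evict 2, frames [7, 1, 8]
pos 6: 2 → miss, evict 7, frames [1, 8, 2]
pos 7: 8 → hit
pos 8: 1 → hit
pos 9: 7 → miss, evict 2, frames [8, 1, 7]
At position 9, page 2 is evicted.

2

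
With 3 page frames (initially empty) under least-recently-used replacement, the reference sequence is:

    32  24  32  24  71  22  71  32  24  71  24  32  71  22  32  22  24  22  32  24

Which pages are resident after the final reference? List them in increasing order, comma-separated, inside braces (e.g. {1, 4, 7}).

32: miss, frames (32)
24: miss, frames (32 24)
32: hit
24: hit
71: miss, frames (32 24 71)
22: miss, evict 32, frames (24 71 22)
71: hit
32: miss, evict 24, frames (22 71 32)
24: miss, evict 22, frames (71 32 24)
71: hit
24: hit
32: hit
71: hit
22: miss, evict 24, frames (32 71 22)
32: hit
22: hit
24: miss, evict 71, frames (32 22 24)
22: hit
32: hit
24: hit

{22, 24, 32}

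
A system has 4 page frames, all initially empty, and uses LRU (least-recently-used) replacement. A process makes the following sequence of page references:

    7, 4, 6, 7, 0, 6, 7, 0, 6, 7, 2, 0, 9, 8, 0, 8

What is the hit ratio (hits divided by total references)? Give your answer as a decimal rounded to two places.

7 -> miss, frames [7]
4 -> miss, frames [7, 4]
6 -> miss, frames [7, 4, 6]
7 -> hit
0 -> miss, frames [4, 6, 7, 0]
6 -> hit
7 -> hit
0 -> hit
6 -> hit
7 -> hit
2 -> miss, evict 4, frames [0, 6, 7, 2]
0 -> hit
9 -> miss, evict 6, frames [7, 2, 0, 9]
8 -> miss, evict 7, frames [2, 0, 9, 8]
0 -> hit
8 -> hit
Hits: 9 of 16 references → 9/16 = 0.5625.

0.56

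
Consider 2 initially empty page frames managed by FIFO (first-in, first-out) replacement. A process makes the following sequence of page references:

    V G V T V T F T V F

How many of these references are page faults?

8

V -> miss, frames {V}
G -> miss, frames {V,G}
V -> hit
T -> miss, evict V, frames {G,T}
V -> miss, evict G, frames {T,V}
T -> hit
F -> miss, evict T, frames {V,F}
T -> miss, evict V, frames {F,T}
V -> miss, evict F, frames {T,V}
F -> miss, evict T, frames {V,F}
Page faults: 8.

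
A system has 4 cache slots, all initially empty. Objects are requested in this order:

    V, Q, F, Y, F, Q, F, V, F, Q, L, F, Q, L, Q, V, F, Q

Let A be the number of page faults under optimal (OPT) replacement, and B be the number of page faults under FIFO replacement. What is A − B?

Under OPT: F F F F . . . . . . F . . . . . . . → 5 faults.
Under FIFO: F F F F . . . . . . F . . . . F . F → 7 faults.
A − B = 5 − 7 = -2.

-2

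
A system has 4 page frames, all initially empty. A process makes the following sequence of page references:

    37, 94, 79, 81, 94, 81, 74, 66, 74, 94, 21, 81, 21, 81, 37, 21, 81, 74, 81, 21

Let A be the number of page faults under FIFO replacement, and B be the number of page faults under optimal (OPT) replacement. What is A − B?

3

Under FIFO: F F F F . . F F . F F F . . F . . F . . → 11 faults.
Under OPT: F F F F . . F F . . F . . . F . . . . . → 8 faults.
A − B = 11 − 8 = 3.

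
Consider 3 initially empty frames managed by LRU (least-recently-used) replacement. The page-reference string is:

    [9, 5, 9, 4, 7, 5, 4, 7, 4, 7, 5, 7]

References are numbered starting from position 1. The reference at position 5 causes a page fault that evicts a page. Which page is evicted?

pos 1: 9 → fault, frames [9]
pos 2: 5 → fault, frames [9, 5]
pos 3: 9 → hit
pos 4: 4 → fault, frames [5, 9, 4]
pos 5: 7 → fault, evict 5, frames [9, 4, 7]
At position 5, page 5 is evicted.

5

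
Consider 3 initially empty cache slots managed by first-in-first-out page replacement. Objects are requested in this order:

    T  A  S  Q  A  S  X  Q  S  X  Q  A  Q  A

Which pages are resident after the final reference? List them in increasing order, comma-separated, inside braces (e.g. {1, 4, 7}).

{A, Q, X}

T: miss, frames [T]
A: miss, frames [T, A]
S: miss, frames [T, A, S]
Q: miss, evict T, frames [A, S, Q]
A: hit
S: hit
X: miss, evict A, frames [S, Q, X]
Q: hit
S: hit
X: hit
Q: hit
A: miss, evict S, frames [Q, X, A]
Q: hit
A: hit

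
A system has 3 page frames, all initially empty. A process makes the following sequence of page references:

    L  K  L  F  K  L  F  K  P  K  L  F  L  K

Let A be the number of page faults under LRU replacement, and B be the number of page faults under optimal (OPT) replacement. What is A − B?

Under LRU: F F . F . . . . F . F F . . → 6 faults.
Under OPT: F F . F . . . . F . . F . . → 5 faults.
A − B = 6 − 5 = 1.

1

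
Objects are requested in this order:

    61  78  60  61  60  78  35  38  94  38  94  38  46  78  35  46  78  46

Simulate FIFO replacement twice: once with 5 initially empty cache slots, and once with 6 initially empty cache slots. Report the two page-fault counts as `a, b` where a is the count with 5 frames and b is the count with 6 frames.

5 frames: F F F . . . F F F . . . F F . . . . → 8 faults.
6 frames: F F F . . . F F F . . . F . . . . . → 7 faults.
7 < 8: adding a frame reduced faults, as is typical.

8, 7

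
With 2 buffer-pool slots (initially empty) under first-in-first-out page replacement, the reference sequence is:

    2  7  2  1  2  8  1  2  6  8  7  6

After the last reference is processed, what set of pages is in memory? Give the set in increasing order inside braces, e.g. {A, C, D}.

2: fault, frames {2}
7: fault, frames {2,7}
2: hit
1: fault, evict 2, frames {7,1}
2: fault, evict 7, frames {1,2}
8: fault, evict 1, frames {2,8}
1: fault, evict 2, frames {8,1}
2: fault, evict 8, frames {1,2}
6: fault, evict 1, frames {2,6}
8: fault, evict 2, frames {6,8}
7: fault, evict 6, frames {8,7}
6: fault, evict 8, frames {7,6}

{6, 7}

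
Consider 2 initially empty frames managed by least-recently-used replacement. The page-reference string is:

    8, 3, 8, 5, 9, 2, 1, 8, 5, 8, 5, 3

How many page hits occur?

8 -> fault, frames {8}
3 -> fault, frames {8,3}
8 -> hit
5 -> fault, evict 3, frames {8,5}
9 -> fault, evict 8, frames {5,9}
2 -> fault, evict 5, frames {9,2}
1 -> fault, evict 9, frames {2,1}
8 -> fault, evict 2, frames {1,8}
5 -> fault, evict 1, frames {8,5}
8 -> hit
5 -> hit
3 -> fault, evict 8, frames {5,3}
Hits: 3.

3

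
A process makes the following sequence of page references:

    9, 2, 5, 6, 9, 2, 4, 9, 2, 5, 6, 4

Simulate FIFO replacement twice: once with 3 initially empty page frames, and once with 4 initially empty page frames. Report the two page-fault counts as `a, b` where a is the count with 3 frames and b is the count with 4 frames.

9, 10

3 frames: F F F F F F F . . F F . → 9 faults.
4 frames: F F F F . . F F F F F F → 10 faults.
10 > 9: adding a frame increased faults — Belady's anomaly.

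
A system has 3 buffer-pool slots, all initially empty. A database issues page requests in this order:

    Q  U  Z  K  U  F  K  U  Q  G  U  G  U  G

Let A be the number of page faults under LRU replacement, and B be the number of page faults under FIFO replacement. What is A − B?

Under LRU: F F F F . F . . F F . . . . → 7 faults.
Under FIFO: F F F F . F . F F F . . . . → 8 faults.
A − B = 7 − 8 = -1.

-1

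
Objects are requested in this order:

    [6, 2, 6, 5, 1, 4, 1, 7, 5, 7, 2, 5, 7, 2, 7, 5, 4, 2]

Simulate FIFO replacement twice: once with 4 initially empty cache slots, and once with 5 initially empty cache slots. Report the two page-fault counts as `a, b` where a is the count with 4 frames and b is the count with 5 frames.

4 frames: F F . F F F . F . . F F . . . . . . → 8 faults.
5 frames: F F . F F F . F . . . . . . . . . . → 6 faults.
6 < 8: adding a frame reduced faults, as is typical.

8, 6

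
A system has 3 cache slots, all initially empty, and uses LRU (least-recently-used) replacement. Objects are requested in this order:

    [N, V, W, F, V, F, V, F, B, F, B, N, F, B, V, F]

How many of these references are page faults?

7

N → miss, frames (N)
V → miss, frames (N V)
W → miss, frames (N V W)
F → miss, evict N, frames (V W F)
V → hit
F → hit
V → hit
F → hit
B → miss, evict W, frames (V F B)
F → hit
B → hit
N → miss, evict V, frames (F B N)
F → hit
B → hit
V → miss, evict N, frames (F B V)
F → hit
Page faults: 7.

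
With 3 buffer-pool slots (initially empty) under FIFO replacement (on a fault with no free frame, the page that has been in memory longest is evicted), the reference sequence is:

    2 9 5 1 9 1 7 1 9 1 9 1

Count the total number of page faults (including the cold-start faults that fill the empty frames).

6

2 → miss, frames (2)
9 → miss, frames (2 9)
5 → miss, frames (2 9 5)
1 → miss, evict 2, frames (9 5 1)
9 → hit
1 → hit
7 → miss, evict 9, frames (5 1 7)
1 → hit
9 → miss, evict 5, frames (1 7 9)
1 → hit
9 → hit
1 → hit
Page faults: 6.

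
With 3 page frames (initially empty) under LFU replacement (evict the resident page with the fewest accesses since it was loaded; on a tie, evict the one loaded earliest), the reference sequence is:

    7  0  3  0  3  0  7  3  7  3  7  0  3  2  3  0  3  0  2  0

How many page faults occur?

7 → miss, frames [7]
0 → miss, frames [7, 0]
3 → miss, frames [7, 0, 3]
0 → hit
3 → hit
0 → hit
7 → hit
3 → hit
7 → hit
3 → hit
7 → hit
0 → hit
3 → hit
2 → miss, evict 7, frames [0, 3, 2]
3 → hit
0 → hit
3 → hit
0 → hit
2 → hit
0 → hit
Page faults: 4.

4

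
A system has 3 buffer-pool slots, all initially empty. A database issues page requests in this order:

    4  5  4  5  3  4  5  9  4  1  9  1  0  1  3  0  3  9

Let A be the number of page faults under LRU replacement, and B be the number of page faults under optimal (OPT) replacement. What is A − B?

Under LRU: F F . . F . . F . F . . F . F . . F → 8 faults.
Under OPT: F F . . F . . F . F . . F . . . . F → 7 faults.
A − B = 8 − 7 = 1.

1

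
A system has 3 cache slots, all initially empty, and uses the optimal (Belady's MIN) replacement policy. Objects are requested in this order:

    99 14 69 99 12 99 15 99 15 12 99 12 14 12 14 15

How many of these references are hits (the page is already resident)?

10

99 -> fault, frames {99}
14 -> fault, frames {99,14}
69 -> fault, frames {99,14,69}
99 -> hit
12 -> fault, evict 69, frames {99,14,12}
99 -> hit
15 -> fault, evict 14, frames {99,12,15}
99 -> hit
15 -> hit
12 -> hit
99 -> hit
12 -> hit
14 -> fault, evict 99, frames {12,15,14}
12 -> hit
14 -> hit
15 -> hit
Hits: 10.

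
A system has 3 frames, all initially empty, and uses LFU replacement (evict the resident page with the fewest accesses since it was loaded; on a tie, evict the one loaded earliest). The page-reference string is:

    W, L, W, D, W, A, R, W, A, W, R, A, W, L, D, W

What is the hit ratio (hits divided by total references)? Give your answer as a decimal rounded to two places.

0.56

W: miss, frames [W]
L: miss, frames [W, L]
W: hit
D: miss, frames [W, L, D]
W: hit
A: miss, evict L, frames [W, D, A]
R: miss, evict D, frames [W, A, R]
W: hit
A: hit
W: hit
R: hit
A: hit
W: hit
L: miss, evict R, frames [W, A, L]
D: miss, evict L, frames [W, A, D]
W: hit
Hits: 9 of 16 references → 9/16 = 0.5625.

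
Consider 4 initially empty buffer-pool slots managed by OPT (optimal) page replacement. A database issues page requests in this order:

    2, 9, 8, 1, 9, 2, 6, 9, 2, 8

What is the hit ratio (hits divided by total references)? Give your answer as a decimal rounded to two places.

0.50

2 → fault, frames {2}
9 → fault, frames {2,9}
8 → fault, frames {2,9,8}
1 → fault, frames {2,9,8,1}
9 → hit
2 → hit
6 → fault, evict 1, frames {2,9,8,6}
9 → hit
2 → hit
8 → hit
Hits: 5 of 10 references → 5/10 = 0.5000.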